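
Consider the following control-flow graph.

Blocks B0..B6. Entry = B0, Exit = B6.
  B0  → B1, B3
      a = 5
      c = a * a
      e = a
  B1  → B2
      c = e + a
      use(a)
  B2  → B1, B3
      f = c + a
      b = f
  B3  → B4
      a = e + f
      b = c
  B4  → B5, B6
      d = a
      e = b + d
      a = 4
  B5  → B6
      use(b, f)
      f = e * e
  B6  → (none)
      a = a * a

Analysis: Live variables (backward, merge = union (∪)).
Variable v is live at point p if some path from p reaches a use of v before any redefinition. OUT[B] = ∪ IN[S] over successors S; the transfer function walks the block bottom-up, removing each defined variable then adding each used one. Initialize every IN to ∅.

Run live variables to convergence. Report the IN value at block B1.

Answer: {a, e}

Working:
Per-block solution:
  B0:   IN={f}   OUT={a, c, e, f}
  B1:   IN={a, e}   OUT={a, c, e}
  B2:   IN={a, c, e}   OUT={a, c, e, f}
  B3:   IN={c, e, f}   OUT={a, b, f}
  B4:   IN={a, b, f}   OUT={a, b, e, f}
  B5:   IN={a, b, e, f}   OUT={a}
  B6:   IN={a}   OUT={}

Merge at B1: OUT[B1] = IN[B2] = {a, c, e}
Applying B1's transfer function to that OUT value gives IN[B1] (row B1 above).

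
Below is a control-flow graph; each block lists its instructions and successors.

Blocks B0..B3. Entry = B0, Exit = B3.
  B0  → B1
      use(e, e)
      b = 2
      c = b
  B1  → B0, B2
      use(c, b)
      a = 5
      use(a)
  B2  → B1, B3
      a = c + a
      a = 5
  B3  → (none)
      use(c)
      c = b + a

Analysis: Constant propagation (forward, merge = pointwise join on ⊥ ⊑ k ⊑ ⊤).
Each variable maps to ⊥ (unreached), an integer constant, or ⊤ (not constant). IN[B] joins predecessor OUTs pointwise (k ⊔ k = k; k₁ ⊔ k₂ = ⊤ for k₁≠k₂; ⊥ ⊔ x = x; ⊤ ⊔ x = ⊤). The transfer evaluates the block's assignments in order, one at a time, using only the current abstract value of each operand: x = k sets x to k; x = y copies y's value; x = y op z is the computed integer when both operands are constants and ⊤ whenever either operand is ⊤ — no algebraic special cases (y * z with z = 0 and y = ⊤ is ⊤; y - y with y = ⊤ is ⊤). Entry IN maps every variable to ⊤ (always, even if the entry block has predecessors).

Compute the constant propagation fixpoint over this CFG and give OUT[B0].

Fixpoint table:
  B0:  IN=(all ⊤)  OUT={b:2, c:2; rest ⊤}
  B1:  IN={b:2, c:2; rest ⊤}  OUT={a:5, b:2, c:2; rest ⊤}
  B2:  IN={a:5, b:2, c:2; rest ⊤}  OUT={a:5, b:2, c:2; rest ⊤}
  B3:  IN={a:5, b:2, c:2; rest ⊤}  OUT={a:5, b:2, c:7; rest ⊤}

Merge at B0 (entry node, so the boundary value (all ⊤) is joined with the incoming edge(s)): IN[B0] = (all ⊤) ⊔ OUT[B1] = {a: ⊤, b: ⊤, c: ⊤, d: ⊤, e: ⊤, f: ⊤}
Applying B0's transfer function to that IN value gives OUT[B0] (row B0 above).

Answer: {a: ⊤, b: 2, c: 2, d: ⊤, e: ⊤, f: ⊤}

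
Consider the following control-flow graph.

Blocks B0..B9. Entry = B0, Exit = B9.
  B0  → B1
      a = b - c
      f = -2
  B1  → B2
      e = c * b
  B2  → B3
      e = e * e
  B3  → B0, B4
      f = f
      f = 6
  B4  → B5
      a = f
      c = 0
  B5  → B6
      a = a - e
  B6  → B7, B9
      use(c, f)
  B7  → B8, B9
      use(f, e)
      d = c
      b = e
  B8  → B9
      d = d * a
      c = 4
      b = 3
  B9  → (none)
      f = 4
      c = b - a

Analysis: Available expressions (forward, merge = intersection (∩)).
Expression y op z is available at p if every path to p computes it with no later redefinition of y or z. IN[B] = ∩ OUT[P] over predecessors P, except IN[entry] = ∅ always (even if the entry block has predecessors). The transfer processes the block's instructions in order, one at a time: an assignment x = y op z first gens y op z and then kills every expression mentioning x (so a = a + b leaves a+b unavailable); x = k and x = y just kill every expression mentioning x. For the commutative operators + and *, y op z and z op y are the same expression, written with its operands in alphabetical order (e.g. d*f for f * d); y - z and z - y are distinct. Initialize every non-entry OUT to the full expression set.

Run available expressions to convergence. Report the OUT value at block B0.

Answer: {b-c}

Derivation:
Fixpoint table:
  B0: | IN={} | OUT={b-c}
  B1: | IN={b-c} | OUT={b*c, b-c}
  B2: | IN={b*c, b-c} | OUT={b*c, b-c}
  B3: | IN={b*c, b-c} | OUT={b*c, b-c}
  B4: | IN={b*c, b-c} | OUT={}
  B5: | IN={} | OUT={}
  B6: | IN={} | OUT={}
  B7: | IN={} | OUT={}
  B8: | IN={} | OUT={}
  B9: | IN={} | OUT={b-a}

Merge at B0 (entry node, so the boundary value {} is joined with the incoming edge(s)): IN[B0] = {} ∩ OUT[B3] = {}
Applying B0's transfer function to that IN value gives OUT[B0] (row B0 above).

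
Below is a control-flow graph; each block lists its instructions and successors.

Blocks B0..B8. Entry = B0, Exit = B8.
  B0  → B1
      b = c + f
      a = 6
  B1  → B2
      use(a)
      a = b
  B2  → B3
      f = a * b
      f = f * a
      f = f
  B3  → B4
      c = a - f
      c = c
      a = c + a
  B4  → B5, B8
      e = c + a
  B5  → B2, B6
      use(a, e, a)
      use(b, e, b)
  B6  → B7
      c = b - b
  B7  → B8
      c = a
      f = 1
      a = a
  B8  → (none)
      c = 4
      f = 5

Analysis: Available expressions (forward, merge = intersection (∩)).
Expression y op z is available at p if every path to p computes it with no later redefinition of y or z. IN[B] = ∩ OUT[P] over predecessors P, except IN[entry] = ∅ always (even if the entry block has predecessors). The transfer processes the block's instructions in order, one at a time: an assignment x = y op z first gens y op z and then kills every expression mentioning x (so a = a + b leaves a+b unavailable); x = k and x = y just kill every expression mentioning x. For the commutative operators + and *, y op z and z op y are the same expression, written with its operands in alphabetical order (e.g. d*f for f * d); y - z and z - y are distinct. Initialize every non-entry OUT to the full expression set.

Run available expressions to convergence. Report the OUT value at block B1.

Answer: {c+f}

Derivation:
Converged values:
  B0: | IN={} | OUT={c+f}
  B1: | IN={c+f} | OUT={c+f}
  B2: | IN={} | OUT={a*b}
  B3: | IN={a*b} | OUT={}
  B4: | IN={} | OUT={a+c}
  B5: | IN={a+c} | OUT={a+c}
  B6: | IN={a+c} | OUT={b-b}
  B7: | IN={b-b} | OUT={b-b}
  B8: | IN={} | OUT={}

Merge at B1: IN[B1] = OUT[B0] = {c+f}
Applying B1's transfer function to that IN value gives OUT[B1] (row B1 above).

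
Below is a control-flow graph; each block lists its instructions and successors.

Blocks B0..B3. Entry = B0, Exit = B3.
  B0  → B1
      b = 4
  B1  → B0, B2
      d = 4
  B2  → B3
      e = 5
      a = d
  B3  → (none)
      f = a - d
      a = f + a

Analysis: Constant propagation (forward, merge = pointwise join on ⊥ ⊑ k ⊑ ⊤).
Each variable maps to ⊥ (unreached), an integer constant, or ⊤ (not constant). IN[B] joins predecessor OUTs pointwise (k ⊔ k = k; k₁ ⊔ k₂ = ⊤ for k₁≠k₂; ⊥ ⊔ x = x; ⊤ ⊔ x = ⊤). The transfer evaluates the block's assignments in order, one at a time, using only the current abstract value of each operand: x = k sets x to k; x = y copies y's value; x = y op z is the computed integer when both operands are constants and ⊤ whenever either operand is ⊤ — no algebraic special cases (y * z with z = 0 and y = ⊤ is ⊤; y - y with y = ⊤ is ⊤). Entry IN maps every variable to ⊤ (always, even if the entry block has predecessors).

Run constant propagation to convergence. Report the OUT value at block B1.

Answer: {a: ⊤, b: 4, c: ⊤, d: 4, e: ⊤, f: ⊤}

Working:
Converged values:
  B0:  IN=(all ⊤)  OUT={b:4; rest ⊤}
  B1:  IN={b:4; rest ⊤}  OUT={b:4, d:4; rest ⊤}
  B2:  IN={b:4, d:4; rest ⊤}  OUT={a:4, b:4, d:4, e:5; rest ⊤}
  B3:  IN={a:4, b:4, d:4, e:5; rest ⊤}  OUT={a:4, b:4, d:4, e:5, f:0; rest ⊤}

Merge at B1: IN[B1] = OUT[B0] = {a: ⊤, b: 4, c: ⊤, d: ⊤, e: ⊤, f: ⊤}
Applying B1's transfer function to that IN value gives OUT[B1] (row B1 above).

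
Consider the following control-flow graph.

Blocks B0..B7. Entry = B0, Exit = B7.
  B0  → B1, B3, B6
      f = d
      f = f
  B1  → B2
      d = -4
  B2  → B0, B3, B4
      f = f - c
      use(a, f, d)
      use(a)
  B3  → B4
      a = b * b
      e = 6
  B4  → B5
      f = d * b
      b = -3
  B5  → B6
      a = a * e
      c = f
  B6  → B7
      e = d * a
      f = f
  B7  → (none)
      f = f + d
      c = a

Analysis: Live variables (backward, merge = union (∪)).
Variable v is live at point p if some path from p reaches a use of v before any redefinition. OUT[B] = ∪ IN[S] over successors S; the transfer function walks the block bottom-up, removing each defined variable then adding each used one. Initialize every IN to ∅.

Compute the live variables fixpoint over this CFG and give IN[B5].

Answer: {a, d, e, f}

Trace:
Converged values:
  B0:  IN={a, b, c, d, e}  OUT={a, b, c, d, e, f}
  B1:  IN={a, b, c, e, f}  OUT={a, b, c, d, e, f}
  B2:  IN={a, b, c, d, e, f}  OUT={a, b, c, d, e}
  B3:  IN={b, d}  OUT={a, b, d, e}
  B4:  IN={a, b, d, e}  OUT={a, d, e, f}
  B5:  IN={a, d, e, f}  OUT={a, d, f}
  B6:  IN={a, d, f}  OUT={a, d, f}
  B7:  IN={a, d, f}  OUT={}

Merge at B5: OUT[B5] = IN[B6] = {a, d, f}
Applying B5's transfer function to that OUT value gives IN[B5] (row B5 above).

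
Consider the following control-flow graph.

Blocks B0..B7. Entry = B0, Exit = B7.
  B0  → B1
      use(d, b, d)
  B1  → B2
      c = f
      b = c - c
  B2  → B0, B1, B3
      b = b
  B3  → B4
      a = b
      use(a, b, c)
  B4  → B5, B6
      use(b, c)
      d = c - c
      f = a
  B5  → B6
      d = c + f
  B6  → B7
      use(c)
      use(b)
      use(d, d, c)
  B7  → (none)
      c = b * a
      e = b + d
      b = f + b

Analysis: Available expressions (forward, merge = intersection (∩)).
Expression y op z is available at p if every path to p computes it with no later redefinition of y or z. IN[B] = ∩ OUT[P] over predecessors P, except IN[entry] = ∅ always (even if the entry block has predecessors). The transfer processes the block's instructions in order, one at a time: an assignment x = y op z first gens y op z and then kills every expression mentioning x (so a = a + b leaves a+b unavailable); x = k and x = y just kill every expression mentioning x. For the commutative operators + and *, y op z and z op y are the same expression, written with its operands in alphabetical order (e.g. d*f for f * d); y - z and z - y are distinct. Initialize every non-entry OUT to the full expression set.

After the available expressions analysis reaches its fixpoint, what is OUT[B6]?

Converged values:
  B0: | IN={} | OUT={}
  B1: | IN={} | OUT={c-c}
  B2: | IN={c-c} | OUT={c-c}
  B3: | IN={c-c} | OUT={c-c}
  B4: | IN={c-c} | OUT={c-c}
  B5: | IN={c-c} | OUT={c+f, c-c}
  B6: | IN={c-c} | OUT={c-c}
  B7: | IN={c-c} | OUT={}

Merge at B6: IN[B6] = OUT[B4] ∩ OUT[B5] = {c-c}
Applying B6's transfer function to that IN value gives OUT[B6] (row B6 above).

Answer: {c-c}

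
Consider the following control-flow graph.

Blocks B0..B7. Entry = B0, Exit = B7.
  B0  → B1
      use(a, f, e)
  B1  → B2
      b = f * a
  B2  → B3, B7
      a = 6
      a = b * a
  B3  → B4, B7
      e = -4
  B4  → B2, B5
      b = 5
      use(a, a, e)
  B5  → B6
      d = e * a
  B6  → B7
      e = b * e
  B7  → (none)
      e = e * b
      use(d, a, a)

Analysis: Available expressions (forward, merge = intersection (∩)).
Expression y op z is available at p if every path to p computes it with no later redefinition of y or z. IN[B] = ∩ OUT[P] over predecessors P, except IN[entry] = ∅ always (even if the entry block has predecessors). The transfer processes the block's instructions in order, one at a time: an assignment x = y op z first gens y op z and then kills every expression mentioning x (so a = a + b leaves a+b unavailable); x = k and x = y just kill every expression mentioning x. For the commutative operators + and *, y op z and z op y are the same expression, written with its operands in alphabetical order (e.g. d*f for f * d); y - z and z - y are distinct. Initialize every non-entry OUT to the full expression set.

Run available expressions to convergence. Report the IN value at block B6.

Answer: {a*e}

Trace:
Per-block solution:
  B0:  IN={}  OUT={}
  B1:  IN={}  OUT={a*f}
  B2:  IN={}  OUT={}
  B3:  IN={}  OUT={}
  B4:  IN={}  OUT={}
  B5:  IN={}  OUT={a*e}
  B6:  IN={a*e}  OUT={}
  B7:  IN={}  OUT={}

Merge at B6: IN[B6] = OUT[B5] = {a*e}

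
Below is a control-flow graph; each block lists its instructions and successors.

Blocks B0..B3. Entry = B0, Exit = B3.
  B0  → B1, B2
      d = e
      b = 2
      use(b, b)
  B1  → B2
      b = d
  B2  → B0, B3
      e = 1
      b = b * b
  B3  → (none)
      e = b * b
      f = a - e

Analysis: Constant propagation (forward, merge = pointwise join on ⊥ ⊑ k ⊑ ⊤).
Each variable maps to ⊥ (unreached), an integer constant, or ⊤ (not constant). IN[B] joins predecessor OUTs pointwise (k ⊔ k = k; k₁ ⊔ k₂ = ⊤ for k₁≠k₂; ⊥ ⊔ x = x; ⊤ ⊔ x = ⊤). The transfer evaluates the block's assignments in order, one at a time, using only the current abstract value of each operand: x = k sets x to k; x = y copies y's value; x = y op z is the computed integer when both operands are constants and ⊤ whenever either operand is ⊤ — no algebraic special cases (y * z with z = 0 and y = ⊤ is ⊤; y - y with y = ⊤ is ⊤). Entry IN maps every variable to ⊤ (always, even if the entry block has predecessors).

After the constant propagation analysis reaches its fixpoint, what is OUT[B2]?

Per-block solution:
  B0:   IN=(all ⊤)   OUT={b:2; rest ⊤}
  B1:   IN={b:2; rest ⊤}   OUT=(all ⊤)
  B2:   IN=(all ⊤)   OUT={e:1; rest ⊤}
  B3:   IN={e:1; rest ⊤}   OUT=(all ⊤)

Merge at B2: IN[B2] = OUT[B0] ⊔ OUT[B1] = {a: ⊤, b: ⊤, c: ⊤, d: ⊤, e: ⊤, f: ⊤}
Applying B2's transfer function to that IN value gives OUT[B2] (row B2 above).

Answer: {a: ⊤, b: ⊤, c: ⊤, d: ⊤, e: 1, f: ⊤}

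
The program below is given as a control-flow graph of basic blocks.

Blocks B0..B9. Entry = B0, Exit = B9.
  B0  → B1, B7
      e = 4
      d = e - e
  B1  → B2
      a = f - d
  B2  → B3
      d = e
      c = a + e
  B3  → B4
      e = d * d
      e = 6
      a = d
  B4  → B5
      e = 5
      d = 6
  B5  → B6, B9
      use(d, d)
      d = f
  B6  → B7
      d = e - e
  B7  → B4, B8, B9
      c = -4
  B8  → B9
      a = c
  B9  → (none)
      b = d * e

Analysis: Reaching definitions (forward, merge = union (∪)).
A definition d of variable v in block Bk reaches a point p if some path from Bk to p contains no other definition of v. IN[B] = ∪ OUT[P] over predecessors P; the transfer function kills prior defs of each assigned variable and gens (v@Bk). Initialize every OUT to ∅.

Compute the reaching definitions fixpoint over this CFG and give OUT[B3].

Fixpoint table:
  B0:   IN={}   OUT={d@B0, e@B0}
  B1:   IN={d@B0, e@B0}   OUT={a@B1, d@B0, e@B0}
  B2:   IN={a@B1, d@B0, e@B0}   OUT={a@B1, c@B2, d@B2, e@B0}
  B3:   IN={a@B1, c@B2, d@B2, e@B0}   OUT={a@B3, c@B2, d@B2, e@B3}
  B4:   IN={a@B3, c@B2, c@B7, d@B0, d@B2, d@B6, e@B0, e@B3, e@B4}   OUT={a@B3, c@B2, c@B7, d@B4, e@B4}
  B5:   IN={a@B3, c@B2, c@B7, d@B4, e@B4}   OUT={a@B3, c@B2, c@B7, d@B5, e@B4}
  B6:   IN={a@B3, c@B2, c@B7, d@B5, e@B4}   OUT={a@B3, c@B2, c@B7, d@B6, e@B4}
  B7:   IN={a@B3, c@B2, c@B7, d@B0, d@B6, e@B0, e@B4}   OUT={a@B3, c@B7, d@B0, d@B6, e@B0, e@B4}
  B8:   IN={a@B3, c@B7, d@B0, d@B6, e@B0, e@B4}   OUT={a@B8, c@B7, d@B0, d@B6, e@B0, e@B4}
  B9:   IN={a@B3, a@B8, c@B2, c@B7, d@B0, d@B5, d@B6, e@B0, e@B4}   OUT={a@B3, a@B8, b@B9, c@B2, c@B7, d@B0, d@B5, d@B6, e@B0, e@B4}

Merge at B3: IN[B3] = OUT[B2] = {a@B1, c@B2, d@B2, e@B0}
Applying B3's transfer function to that IN value gives OUT[B3] (row B3 above).

Answer: {a@B3, c@B2, d@B2, e@B3}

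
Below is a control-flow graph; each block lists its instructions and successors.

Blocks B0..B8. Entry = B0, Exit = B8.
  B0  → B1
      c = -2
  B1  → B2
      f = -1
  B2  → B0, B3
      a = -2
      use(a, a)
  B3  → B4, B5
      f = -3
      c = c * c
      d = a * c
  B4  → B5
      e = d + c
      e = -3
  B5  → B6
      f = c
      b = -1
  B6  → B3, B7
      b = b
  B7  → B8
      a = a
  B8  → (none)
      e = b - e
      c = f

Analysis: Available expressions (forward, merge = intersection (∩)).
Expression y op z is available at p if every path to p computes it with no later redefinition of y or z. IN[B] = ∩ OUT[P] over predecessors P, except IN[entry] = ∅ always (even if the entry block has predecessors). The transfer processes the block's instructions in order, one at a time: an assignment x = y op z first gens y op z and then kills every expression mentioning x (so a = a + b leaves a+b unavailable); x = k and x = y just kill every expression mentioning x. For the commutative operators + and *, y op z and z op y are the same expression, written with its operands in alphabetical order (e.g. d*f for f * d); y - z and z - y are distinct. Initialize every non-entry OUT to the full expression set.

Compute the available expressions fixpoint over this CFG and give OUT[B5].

Answer: {a*c}

Working:
Per-block solution:
  B0: | IN={} | OUT={}
  B1: | IN={} | OUT={}
  B2: | IN={} | OUT={}
  B3: | IN={} | OUT={a*c}
  B4: | IN={a*c} | OUT={a*c, c+d}
  B5: | IN={a*c} | OUT={a*c}
  B6: | IN={a*c} | OUT={a*c}
  B7: | IN={a*c} | OUT={}
  B8: | IN={} | OUT={}

Merge at B5: IN[B5] = OUT[B3] ∩ OUT[B4] = {a*c}
Applying B5's transfer function to that IN value gives OUT[B5] (row B5 above).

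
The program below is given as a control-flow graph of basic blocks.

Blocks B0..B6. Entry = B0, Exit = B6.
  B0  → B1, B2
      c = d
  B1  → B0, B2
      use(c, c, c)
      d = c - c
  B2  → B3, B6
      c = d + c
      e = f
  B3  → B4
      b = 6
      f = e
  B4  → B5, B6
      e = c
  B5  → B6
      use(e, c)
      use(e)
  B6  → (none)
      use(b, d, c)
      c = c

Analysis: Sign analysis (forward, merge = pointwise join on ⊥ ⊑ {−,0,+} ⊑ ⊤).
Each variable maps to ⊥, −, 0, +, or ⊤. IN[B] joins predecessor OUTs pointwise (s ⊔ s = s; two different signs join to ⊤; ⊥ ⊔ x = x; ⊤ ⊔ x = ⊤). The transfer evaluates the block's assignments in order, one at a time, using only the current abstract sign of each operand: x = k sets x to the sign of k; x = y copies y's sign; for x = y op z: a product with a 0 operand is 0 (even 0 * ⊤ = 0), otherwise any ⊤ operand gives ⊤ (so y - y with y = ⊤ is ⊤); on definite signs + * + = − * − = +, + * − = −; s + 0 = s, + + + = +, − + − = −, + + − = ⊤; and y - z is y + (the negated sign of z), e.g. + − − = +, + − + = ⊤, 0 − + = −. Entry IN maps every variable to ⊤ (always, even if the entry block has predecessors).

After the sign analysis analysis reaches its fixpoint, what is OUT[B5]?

Answer: {a: ⊤, b: +, c: ⊤, d: ⊤, e: ⊤, f: ⊤}

Derivation:
Per-block solution:
  B0: | IN=(all ⊤) | OUT=(all ⊤)
  B1: | IN=(all ⊤) | OUT=(all ⊤)
  B2: | IN=(all ⊤) | OUT=(all ⊤)
  B3: | IN=(all ⊤) | OUT={b:+; rest ⊤}
  B4: | IN={b:+; rest ⊤} | OUT={b:+; rest ⊤}
  B5: | IN={b:+; rest ⊤} | OUT={b:+; rest ⊤}
  B6: | IN=(all ⊤) | OUT=(all ⊤)

Merge at B5: IN[B5] = OUT[B4] = {a: ⊤, b: +, c: ⊤, d: ⊤, e: ⊤, f: ⊤}
Applying B5's transfer function to that IN value gives OUT[B5] (row B5 above).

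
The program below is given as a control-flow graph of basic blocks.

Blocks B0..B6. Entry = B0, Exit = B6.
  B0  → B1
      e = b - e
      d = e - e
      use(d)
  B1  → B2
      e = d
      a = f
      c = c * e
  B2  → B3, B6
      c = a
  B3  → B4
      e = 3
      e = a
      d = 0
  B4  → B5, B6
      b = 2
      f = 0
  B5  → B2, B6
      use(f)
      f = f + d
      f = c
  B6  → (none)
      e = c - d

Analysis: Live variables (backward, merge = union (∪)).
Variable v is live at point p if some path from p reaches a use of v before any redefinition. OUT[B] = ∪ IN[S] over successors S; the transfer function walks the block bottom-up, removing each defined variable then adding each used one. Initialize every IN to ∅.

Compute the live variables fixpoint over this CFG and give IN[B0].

Answer: {b, c, e, f}

Working:
Converged values:
  B0:  IN={b, c, e, f}  OUT={c, d, f}
  B1:  IN={c, d, f}  OUT={a, d}
  B2:  IN={a, d}  OUT={a, c, d}
  B3:  IN={a, c}  OUT={a, c, d}
  B4:  IN={a, c, d}  OUT={a, c, d, f}
  B5:  IN={a, c, d, f}  OUT={a, c, d}
  B6:  IN={c, d}  OUT={}

Merge at B0: OUT[B0] = IN[B1] = {c, d, f}
Applying B0's transfer function to that OUT value gives IN[B0] (row B0 above).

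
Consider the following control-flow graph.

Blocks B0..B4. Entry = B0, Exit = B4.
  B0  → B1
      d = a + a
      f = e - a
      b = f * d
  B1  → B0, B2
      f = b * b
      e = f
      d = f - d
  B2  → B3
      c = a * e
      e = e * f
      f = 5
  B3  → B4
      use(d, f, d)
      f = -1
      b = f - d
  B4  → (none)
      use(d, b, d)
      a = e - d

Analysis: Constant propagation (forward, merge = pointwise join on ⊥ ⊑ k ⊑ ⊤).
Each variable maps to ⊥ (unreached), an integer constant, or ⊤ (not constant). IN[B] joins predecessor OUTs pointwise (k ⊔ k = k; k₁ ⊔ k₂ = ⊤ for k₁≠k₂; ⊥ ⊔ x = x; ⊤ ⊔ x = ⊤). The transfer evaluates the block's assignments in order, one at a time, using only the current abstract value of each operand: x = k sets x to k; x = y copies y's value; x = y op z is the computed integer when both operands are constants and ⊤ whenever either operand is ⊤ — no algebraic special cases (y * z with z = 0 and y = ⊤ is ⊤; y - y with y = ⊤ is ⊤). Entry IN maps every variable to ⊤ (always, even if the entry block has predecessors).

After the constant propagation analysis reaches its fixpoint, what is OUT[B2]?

Answer: {a: ⊤, b: ⊤, c: ⊤, d: ⊤, e: ⊤, f: 5}

Trace:
Converged values:
  B0: | IN=(all ⊤) | OUT=(all ⊤)
  B1: | IN=(all ⊤) | OUT=(all ⊤)
  B2: | IN=(all ⊤) | OUT={f:5; rest ⊤}
  B3: | IN={f:5; rest ⊤} | OUT={f:-1; rest ⊤}
  B4: | IN={f:-1; rest ⊤} | OUT={f:-1; rest ⊤}

Merge at B2: IN[B2] = OUT[B1] = {a: ⊤, b: ⊤, c: ⊤, d: ⊤, e: ⊤, f: ⊤}
Applying B2's transfer function to that IN value gives OUT[B2] (row B2 above).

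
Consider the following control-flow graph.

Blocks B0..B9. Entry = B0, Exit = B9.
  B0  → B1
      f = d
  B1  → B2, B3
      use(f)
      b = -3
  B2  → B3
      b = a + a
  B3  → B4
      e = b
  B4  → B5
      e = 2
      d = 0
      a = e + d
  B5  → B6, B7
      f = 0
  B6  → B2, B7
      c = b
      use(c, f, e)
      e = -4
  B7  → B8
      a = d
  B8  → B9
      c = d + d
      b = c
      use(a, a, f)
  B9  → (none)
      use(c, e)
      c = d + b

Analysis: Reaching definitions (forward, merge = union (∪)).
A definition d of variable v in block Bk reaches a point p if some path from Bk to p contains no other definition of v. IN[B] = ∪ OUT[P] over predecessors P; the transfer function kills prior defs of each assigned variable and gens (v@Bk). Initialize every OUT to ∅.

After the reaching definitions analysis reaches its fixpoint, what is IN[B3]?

Answer: {a@B4, b@B1, b@B2, c@B6, d@B4, e@B6, f@B0, f@B5}

Working:
Fixpoint table:
  B0:   IN={}   OUT={f@B0}
  B1:   IN={f@B0}   OUT={b@B1, f@B0}
  B2:   IN={a@B4, b@B1, b@B2, c@B6, d@B4, e@B6, f@B0, f@B5}   OUT={a@B4, b@B2, c@B6, d@B4, e@B6, f@B0, f@B5}
  B3:   IN={a@B4, b@B1, b@B2, c@B6, d@B4, e@B6, f@B0, f@B5}   OUT={a@B4, b@B1, b@B2, c@B6, d@B4, e@B3, f@B0, f@B5}
  B4:   IN={a@B4, b@B1, b@B2, c@B6, d@B4, e@B3, f@B0, f@B5}   OUT={a@B4, b@B1, b@B2, c@B6, d@B4, e@B4, f@B0, f@B5}
  B5:   IN={a@B4, b@B1, b@B2, c@B6, d@B4, e@B4, f@B0, f@B5}   OUT={a@B4, b@B1, b@B2, c@B6, d@B4, e@B4, f@B5}
  B6:   IN={a@B4, b@B1, b@B2, c@B6, d@B4, e@B4, f@B5}   OUT={a@B4, b@B1, b@B2, c@B6, d@B4, e@B6, f@B5}
  B7:   IN={a@B4, b@B1, b@B2, c@B6, d@B4, e@B4, e@B6, f@B5}   OUT={a@B7, b@B1, b@B2, c@B6, d@B4, e@B4, e@B6, f@B5}
  B8:   IN={a@B7, b@B1, b@B2, c@B6, d@B4, e@B4, e@B6, f@B5}   OUT={a@B7, b@B8, c@B8, d@B4, e@B4, e@B6, f@B5}
  B9:   IN={a@B7, b@B8, c@B8, d@B4, e@B4, e@B6, f@B5}   OUT={a@B7, b@B8, c@B9, d@B4, e@B4, e@B6, f@B5}

Merge at B3: IN[B3] = OUT[B1] ⊔ OUT[B2] = {a@B4, b@B1, b@B2, c@B6, d@B4, e@B6, f@B0, f@B5}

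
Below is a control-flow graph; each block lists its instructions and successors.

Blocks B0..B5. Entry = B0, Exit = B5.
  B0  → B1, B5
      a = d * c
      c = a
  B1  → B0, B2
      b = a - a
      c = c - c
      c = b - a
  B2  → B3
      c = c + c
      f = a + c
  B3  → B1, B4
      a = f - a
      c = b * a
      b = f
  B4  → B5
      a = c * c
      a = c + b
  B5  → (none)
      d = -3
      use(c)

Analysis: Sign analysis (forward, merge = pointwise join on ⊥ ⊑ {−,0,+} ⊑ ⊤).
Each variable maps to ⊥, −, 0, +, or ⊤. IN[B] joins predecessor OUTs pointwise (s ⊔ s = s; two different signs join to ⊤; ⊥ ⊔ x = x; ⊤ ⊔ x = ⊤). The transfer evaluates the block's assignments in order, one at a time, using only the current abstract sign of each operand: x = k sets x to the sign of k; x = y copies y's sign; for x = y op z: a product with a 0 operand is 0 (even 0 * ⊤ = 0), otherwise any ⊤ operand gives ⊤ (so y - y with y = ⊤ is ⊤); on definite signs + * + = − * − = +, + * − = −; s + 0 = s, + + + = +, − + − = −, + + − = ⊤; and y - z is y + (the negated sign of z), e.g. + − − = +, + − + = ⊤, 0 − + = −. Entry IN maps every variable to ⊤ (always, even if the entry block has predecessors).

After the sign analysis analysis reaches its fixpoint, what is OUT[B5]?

Converged values:
  B0:  IN=(all ⊤)  OUT=(all ⊤)
  B1:  IN=(all ⊤)  OUT=(all ⊤)
  B2:  IN=(all ⊤)  OUT=(all ⊤)
  B3:  IN=(all ⊤)  OUT=(all ⊤)
  B4:  IN=(all ⊤)  OUT=(all ⊤)
  B5:  IN=(all ⊤)  OUT={d:-; rest ⊤}

Merge at B5: IN[B5] = OUT[B0] ⊔ OUT[B4] = {a: ⊤, b: ⊤, c: ⊤, d: ⊤, e: ⊤, f: ⊤}
Applying B5's transfer function to that IN value gives OUT[B5] (row B5 above).

Answer: {a: ⊤, b: ⊤, c: ⊤, d: -, e: ⊤, f: ⊤}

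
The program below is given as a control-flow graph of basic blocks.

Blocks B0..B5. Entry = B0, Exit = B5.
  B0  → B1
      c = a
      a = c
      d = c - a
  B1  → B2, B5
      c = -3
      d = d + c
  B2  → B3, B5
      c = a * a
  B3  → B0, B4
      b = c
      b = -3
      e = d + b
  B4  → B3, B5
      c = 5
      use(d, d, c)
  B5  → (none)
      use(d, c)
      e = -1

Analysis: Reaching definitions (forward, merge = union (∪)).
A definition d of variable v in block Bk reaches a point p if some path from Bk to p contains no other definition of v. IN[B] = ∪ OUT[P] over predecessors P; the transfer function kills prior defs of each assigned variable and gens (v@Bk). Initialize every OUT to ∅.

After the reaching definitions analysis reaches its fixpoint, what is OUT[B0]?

Answer: {a@B0, b@B3, c@B0, d@B0, e@B3}

Working:
Converged values:
  B0: | IN={a@B0, b@B3, c@B2, c@B4, d@B1, e@B3} | OUT={a@B0, b@B3, c@B0, d@B0, e@B3}
  B1: | IN={a@B0, b@B3, c@B0, d@B0, e@B3} | OUT={a@B0, b@B3, c@B1, d@B1, e@B3}
  B2: | IN={a@B0, b@B3, c@B1, d@B1, e@B3} | OUT={a@B0, b@B3, c@B2, d@B1, e@B3}
  B3: | IN={a@B0, b@B3, c@B2, c@B4, d@B1, e@B3} | OUT={a@B0, b@B3, c@B2, c@B4, d@B1, e@B3}
  B4: | IN={a@B0, b@B3, c@B2, c@B4, d@B1, e@B3} | OUT={a@B0, b@B3, c@B4, d@B1, e@B3}
  B5: | IN={a@B0, b@B3, c@B1, c@B2, c@B4, d@B1, e@B3} | OUT={a@B0, b@B3, c@B1, c@B2, c@B4, d@B1, e@B5}

Merge at B0 (entry node, so the boundary value {} is joined with the incoming edge(s)): IN[B0] = {} ⊔ OUT[B3] = {a@B0, b@B3, c@B2, c@B4, d@B1, e@B3}
Applying B0's transfer function to that IN value gives OUT[B0] (row B0 above).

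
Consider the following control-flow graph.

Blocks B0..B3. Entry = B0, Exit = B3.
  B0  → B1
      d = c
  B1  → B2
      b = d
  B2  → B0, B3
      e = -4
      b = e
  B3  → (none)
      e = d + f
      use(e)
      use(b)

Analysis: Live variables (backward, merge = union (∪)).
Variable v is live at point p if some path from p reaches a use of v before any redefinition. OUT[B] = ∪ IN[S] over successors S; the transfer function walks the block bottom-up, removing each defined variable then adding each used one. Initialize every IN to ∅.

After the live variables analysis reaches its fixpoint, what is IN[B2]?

Fixpoint table:
  B0:   IN={c, f}   OUT={c, d, f}
  B1:   IN={c, d, f}   OUT={c, d, f}
  B2:   IN={c, d, f}   OUT={b, c, d, f}
  B3:   IN={b, d, f}   OUT={}

Merge at B2: OUT[B2] = IN[B0] ⊔ IN[B3] = {b, c, d, f}
Applying B2's transfer function to that OUT value gives IN[B2] (row B2 above).

Answer: {c, d, f}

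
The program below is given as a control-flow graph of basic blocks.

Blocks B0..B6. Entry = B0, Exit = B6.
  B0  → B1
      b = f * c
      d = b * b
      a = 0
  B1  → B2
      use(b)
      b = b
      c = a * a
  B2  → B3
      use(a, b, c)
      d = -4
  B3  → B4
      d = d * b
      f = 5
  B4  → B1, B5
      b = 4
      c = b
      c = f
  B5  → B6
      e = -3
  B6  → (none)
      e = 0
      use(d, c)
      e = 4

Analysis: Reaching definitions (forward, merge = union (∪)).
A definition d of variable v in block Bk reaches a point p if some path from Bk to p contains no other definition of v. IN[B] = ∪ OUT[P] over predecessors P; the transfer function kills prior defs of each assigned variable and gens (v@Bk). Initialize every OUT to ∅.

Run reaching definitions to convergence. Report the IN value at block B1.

Answer: {a@B0, b@B0, b@B4, c@B4, d@B0, d@B3, f@B3}

Trace:
Converged values:
  B0: | IN={} | OUT={a@B0, b@B0, d@B0}
  B1: | IN={a@B0, b@B0, b@B4, c@B4, d@B0, d@B3, f@B3} | OUT={a@B0, b@B1, c@B1, d@B0, d@B3, f@B3}
  B2: | IN={a@B0, b@B1, c@B1, d@B0, d@B3, f@B3} | OUT={a@B0, b@B1, c@B1, d@B2, f@B3}
  B3: | IN={a@B0, b@B1, c@B1, d@B2, f@B3} | OUT={a@B0, b@B1, c@B1, d@B3, f@B3}
  B4: | IN={a@B0, b@B1, c@B1, d@B3, f@B3} | OUT={a@B0, b@B4, c@B4, d@B3, f@B3}
  B5: | IN={a@B0, b@B4, c@B4, d@B3, f@B3} | OUT={a@B0, b@B4, c@B4, d@B3, e@B5, f@B3}
  B6: | IN={a@B0, b@B4, c@B4, d@B3, e@B5, f@B3} | OUT={a@B0, b@B4, c@B4, d@B3, e@B6, f@B3}

Merge at B1: IN[B1] = OUT[B0] ⊔ OUT[B4] = {a@B0, b@B0, b@B4, c@B4, d@B0, d@B3, f@B3}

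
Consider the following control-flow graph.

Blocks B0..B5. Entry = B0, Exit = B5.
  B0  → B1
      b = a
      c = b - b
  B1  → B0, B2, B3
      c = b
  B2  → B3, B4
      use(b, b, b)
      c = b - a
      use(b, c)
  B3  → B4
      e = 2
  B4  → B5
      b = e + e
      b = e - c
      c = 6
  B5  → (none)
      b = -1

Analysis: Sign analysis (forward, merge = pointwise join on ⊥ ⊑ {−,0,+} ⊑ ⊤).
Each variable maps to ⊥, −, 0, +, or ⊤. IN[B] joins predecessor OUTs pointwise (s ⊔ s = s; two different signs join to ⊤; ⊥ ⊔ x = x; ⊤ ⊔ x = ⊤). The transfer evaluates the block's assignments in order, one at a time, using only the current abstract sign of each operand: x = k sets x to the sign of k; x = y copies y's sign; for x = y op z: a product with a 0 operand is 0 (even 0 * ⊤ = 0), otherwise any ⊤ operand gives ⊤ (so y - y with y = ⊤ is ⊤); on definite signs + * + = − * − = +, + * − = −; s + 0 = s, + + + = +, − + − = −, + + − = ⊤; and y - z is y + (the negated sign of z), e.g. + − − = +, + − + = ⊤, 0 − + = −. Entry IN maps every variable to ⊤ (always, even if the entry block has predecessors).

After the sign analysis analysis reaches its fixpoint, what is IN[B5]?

Answer: {a: ⊤, b: ⊤, c: +, d: ⊤, e: ⊤, f: ⊤}

Trace:
Per-block solution:
  B0:  IN=(all ⊤)  OUT=(all ⊤)
  B1:  IN=(all ⊤)  OUT=(all ⊤)
  B2:  IN=(all ⊤)  OUT=(all ⊤)
  B3:  IN=(all ⊤)  OUT={e:+; rest ⊤}
  B4:  IN=(all ⊤)  OUT={c:+; rest ⊤}
  B5:  IN={c:+; rest ⊤}  OUT={b:-, c:+; rest ⊤}

Merge at B5: IN[B5] = OUT[B4] = {a: ⊤, b: ⊤, c: +, d: ⊤, e: ⊤, f: ⊤}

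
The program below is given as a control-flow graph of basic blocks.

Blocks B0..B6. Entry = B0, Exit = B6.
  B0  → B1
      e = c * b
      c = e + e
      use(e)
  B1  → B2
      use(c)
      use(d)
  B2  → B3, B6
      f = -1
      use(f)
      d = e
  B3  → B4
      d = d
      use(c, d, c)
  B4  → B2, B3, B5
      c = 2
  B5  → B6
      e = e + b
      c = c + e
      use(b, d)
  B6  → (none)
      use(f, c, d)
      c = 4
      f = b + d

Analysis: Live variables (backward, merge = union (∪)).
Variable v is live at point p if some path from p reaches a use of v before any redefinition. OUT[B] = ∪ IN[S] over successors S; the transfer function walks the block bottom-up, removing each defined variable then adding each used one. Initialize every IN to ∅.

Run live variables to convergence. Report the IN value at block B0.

Per-block solution:
  B0: | IN={b, c, d} | OUT={b, c, d, e}
  B1: | IN={b, c, d, e} | OUT={b, c, e}
  B2: | IN={b, c, e} | OUT={b, c, d, e, f}
  B3: | IN={b, c, d, e, f} | OUT={b, d, e, f}
  B4: | IN={b, d, e, f} | OUT={b, c, d, e, f}
  B5: | IN={b, c, d, e, f} | OUT={b, c, d, f}
  B6: | IN={b, c, d, f} | OUT={}

Merge at B0: OUT[B0] = IN[B1] = {b, c, d, e}
Applying B0's transfer function to that OUT value gives IN[B0] (row B0 above).

Answer: {b, c, d}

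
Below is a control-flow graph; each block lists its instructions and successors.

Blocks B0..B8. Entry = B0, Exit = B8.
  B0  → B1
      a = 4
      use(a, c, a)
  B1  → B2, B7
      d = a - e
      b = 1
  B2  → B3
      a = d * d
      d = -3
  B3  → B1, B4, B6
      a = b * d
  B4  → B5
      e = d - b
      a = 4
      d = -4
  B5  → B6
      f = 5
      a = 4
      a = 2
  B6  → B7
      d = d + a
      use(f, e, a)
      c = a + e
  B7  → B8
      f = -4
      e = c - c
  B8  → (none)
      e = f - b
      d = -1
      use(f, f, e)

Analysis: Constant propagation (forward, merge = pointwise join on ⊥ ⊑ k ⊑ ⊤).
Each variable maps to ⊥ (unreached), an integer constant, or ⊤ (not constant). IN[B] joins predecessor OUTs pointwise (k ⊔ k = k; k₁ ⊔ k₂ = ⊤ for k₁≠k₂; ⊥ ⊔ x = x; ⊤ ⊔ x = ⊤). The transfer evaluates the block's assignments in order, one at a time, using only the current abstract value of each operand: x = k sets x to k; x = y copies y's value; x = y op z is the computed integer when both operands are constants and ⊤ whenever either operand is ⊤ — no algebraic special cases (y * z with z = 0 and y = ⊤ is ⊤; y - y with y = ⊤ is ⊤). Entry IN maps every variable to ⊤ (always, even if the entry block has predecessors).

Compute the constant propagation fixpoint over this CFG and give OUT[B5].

Answer: {a: 2, b: 1, c: ⊤, d: -4, e: -4, f: 5}

Working:
Fixpoint table:
  B0: | IN=(all ⊤) | OUT={a:4; rest ⊤}
  B1: | IN=(all ⊤) | OUT={b:1; rest ⊤}
  B2: | IN={b:1; rest ⊤} | OUT={b:1, d:-3; rest ⊤}
  B3: | IN={b:1, d:-3; rest ⊤} | OUT={a:-3, b:1, d:-3; rest ⊤}
  B4: | IN={a:-3, b:1, d:-3; rest ⊤} | OUT={a:4, b:1, d:-4, e:-4; rest ⊤}
  B5: | IN={a:4, b:1, d:-4, e:-4; rest ⊤} | OUT={a:2, b:1, d:-4, e:-4, f:5; rest ⊤}
  B6: | IN={b:1; rest ⊤} | OUT={b:1; rest ⊤}
  B7: | IN={b:1; rest ⊤} | OUT={b:1, f:-4; rest ⊤}
  B8: | IN={b:1, f:-4; rest ⊤} | OUT={b:1, d:-1, e:-5, f:-4; rest ⊤}

Merge at B5: IN[B5] = OUT[B4] = {a: 4, b: 1, c: ⊤, d: -4, e: -4, f: ⊤}
Applying B5's transfer function to that IN value gives OUT[B5] (row B5 above).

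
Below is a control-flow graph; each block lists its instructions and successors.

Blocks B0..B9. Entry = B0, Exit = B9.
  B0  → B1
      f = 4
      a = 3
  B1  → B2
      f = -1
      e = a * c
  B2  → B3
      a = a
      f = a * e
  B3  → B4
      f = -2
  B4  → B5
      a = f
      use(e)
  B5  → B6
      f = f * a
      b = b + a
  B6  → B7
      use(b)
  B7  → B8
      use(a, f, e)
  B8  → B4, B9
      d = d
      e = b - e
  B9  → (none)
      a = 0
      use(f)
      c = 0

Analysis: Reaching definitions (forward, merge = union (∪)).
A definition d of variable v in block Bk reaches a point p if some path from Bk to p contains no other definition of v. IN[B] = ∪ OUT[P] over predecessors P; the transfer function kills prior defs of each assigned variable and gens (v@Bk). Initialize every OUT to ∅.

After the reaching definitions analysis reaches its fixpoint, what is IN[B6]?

Converged values:
  B0:   IN={}   OUT={a@B0, f@B0}
  B1:   IN={a@B0, f@B0}   OUT={a@B0, e@B1, f@B1}
  B2:   IN={a@B0, e@B1, f@B1}   OUT={a@B2, e@B1, f@B2}
  B3:   IN={a@B2, e@B1, f@B2}   OUT={a@B2, e@B1, f@B3}
  B4:   IN={a@B2, a@B4, b@B5, d@B8, e@B1, e@B8, f@B3, f@B5}   OUT={a@B4, b@B5, d@B8, e@B1, e@B8, f@B3, f@B5}
  B5:   IN={a@B4, b@B5, d@B8, e@B1, e@B8, f@B3, f@B5}   OUT={a@B4, b@B5, d@B8, e@B1, e@B8, f@B5}
  B6:   IN={a@B4, b@B5, d@B8, e@B1, e@B8, f@B5}   OUT={a@B4, b@B5, d@B8, e@B1, e@B8, f@B5}
  B7:   IN={a@B4, b@B5, d@B8, e@B1, e@B8, f@B5}   OUT={a@B4, b@B5, d@B8, e@B1, e@B8, f@B5}
  B8:   IN={a@B4, b@B5, d@B8, e@B1, e@B8, f@B5}   OUT={a@B4, b@B5, d@B8, e@B8, f@B5}
  B9:   IN={a@B4, b@B5, d@B8, e@B8, f@B5}   OUT={a@B9, b@B5, c@B9, d@B8, e@B8, f@B5}

Merge at B6: IN[B6] = OUT[B5] = {a@B4, b@B5, d@B8, e@B1, e@B8, f@B5}

Answer: {a@B4, b@B5, d@B8, e@B1, e@B8, f@B5}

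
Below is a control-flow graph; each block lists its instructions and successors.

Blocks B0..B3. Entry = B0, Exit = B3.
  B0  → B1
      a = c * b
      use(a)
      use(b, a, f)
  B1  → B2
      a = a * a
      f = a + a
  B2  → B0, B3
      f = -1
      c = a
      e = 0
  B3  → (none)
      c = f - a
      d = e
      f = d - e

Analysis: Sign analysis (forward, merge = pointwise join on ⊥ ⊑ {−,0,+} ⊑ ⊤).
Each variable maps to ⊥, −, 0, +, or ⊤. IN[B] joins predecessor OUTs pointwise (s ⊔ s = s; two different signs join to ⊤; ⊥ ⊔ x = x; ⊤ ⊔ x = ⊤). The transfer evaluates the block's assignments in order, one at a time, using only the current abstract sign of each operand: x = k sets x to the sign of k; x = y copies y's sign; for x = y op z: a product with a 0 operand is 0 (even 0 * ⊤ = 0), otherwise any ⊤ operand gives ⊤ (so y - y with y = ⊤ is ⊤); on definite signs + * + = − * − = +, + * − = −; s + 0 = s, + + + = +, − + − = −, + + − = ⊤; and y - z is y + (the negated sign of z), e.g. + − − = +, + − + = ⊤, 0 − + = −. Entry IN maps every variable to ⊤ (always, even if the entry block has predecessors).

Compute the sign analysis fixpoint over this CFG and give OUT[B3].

Per-block solution:
  B0: | IN=(all ⊤) | OUT=(all ⊤)
  B1: | IN=(all ⊤) | OUT=(all ⊤)
  B2: | IN=(all ⊤) | OUT={e:0, f:-; rest ⊤}
  B3: | IN={e:0, f:-; rest ⊤} | OUT={d:0, e:0, f:0; rest ⊤}

Merge at B3: IN[B3] = OUT[B2] = {a: ⊤, b: ⊤, c: ⊤, d: ⊤, e: 0, f: -}
Applying B3's transfer function to that IN value gives OUT[B3] (row B3 above).

Answer: {a: ⊤, b: ⊤, c: ⊤, d: 0, e: 0, f: 0}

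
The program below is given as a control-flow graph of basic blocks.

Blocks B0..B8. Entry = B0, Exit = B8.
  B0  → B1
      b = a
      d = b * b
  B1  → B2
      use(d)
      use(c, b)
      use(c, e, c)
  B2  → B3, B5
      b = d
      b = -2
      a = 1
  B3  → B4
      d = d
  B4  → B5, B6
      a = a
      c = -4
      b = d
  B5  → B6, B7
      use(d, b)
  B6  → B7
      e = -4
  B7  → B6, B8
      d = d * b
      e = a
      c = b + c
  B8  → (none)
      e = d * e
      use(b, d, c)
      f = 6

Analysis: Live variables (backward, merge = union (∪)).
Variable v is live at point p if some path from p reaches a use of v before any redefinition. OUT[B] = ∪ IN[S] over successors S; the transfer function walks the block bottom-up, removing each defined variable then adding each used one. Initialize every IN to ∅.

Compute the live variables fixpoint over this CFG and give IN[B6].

Fixpoint table:
  B0:  IN={a, c, e}  OUT={b, c, d, e}
  B1:  IN={b, c, d, e}  OUT={c, d}
  B2:  IN={c, d}  OUT={a, b, c, d}
  B3:  IN={a, d}  OUT={a, d}
  B4:  IN={a, d}  OUT={a, b, c, d}
  B5:  IN={a, b, c, d}  OUT={a, b, c, d}
  B6:  IN={a, b, c, d}  OUT={a, b, c, d}
  B7:  IN={a, b, c, d}  OUT={a, b, c, d, e}
  B8:  IN={b, c, d, e}  OUT={}

Merge at B6: OUT[B6] = IN[B7] = {a, b, c, d}
Applying B6's transfer function to that OUT value gives IN[B6] (row B6 above).

Answer: {a, b, c, d}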